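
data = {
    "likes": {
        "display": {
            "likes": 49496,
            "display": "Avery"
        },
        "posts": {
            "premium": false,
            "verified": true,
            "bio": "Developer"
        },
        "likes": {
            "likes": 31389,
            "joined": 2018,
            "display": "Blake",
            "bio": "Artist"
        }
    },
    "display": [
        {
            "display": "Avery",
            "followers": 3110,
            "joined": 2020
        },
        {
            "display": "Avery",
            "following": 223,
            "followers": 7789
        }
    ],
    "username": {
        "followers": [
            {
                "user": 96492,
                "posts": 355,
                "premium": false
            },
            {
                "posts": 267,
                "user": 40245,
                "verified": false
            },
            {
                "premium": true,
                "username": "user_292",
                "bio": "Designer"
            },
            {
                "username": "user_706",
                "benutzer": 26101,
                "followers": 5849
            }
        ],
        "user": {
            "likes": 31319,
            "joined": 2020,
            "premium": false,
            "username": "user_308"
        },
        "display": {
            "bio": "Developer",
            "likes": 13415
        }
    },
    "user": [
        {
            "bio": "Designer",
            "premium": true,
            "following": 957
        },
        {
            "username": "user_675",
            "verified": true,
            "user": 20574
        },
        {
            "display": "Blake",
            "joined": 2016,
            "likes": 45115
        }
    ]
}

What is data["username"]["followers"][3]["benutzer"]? 26101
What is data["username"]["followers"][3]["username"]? "user_706"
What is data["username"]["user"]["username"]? "user_308"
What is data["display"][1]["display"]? "Avery"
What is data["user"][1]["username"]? "user_675"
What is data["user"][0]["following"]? 957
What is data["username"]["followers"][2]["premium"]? True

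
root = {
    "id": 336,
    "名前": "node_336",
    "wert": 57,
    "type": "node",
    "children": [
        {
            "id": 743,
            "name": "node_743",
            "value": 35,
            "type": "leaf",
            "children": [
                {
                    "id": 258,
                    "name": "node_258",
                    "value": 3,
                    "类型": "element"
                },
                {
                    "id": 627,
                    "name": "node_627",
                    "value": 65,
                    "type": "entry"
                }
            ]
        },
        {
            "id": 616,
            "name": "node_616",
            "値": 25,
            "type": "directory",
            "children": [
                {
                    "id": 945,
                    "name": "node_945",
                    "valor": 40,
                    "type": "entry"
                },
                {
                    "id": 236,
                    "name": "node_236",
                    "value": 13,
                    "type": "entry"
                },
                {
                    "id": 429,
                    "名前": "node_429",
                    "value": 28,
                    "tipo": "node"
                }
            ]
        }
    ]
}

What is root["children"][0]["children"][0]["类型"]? "element"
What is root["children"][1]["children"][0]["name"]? "node_945"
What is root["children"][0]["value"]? 35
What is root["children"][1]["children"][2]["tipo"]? "node"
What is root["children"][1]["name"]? "node_616"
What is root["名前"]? "node_336"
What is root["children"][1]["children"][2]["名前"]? "node_429"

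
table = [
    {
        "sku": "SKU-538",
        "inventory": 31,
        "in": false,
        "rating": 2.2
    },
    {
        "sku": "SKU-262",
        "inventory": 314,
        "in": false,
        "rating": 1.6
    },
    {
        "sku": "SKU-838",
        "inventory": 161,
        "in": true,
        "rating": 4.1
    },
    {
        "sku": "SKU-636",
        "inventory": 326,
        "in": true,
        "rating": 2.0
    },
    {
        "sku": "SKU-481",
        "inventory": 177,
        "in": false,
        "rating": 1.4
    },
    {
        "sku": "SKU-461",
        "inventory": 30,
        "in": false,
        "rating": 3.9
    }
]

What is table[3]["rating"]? 2.0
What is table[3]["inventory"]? 326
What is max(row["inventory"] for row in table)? 326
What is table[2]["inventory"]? 161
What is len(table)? 6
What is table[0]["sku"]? "SKU-538"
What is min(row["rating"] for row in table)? 1.4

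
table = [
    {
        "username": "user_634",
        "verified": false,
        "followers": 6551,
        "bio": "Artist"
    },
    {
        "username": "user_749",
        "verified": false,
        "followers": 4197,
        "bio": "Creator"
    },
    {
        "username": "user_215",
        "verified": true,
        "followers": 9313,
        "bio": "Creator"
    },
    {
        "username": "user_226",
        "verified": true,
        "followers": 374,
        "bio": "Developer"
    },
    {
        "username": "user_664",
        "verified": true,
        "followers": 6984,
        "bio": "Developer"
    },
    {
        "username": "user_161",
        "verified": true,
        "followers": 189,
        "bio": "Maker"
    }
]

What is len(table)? 6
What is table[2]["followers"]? 9313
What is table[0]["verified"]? False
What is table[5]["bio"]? "Maker"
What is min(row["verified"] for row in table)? False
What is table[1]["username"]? "user_749"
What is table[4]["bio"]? "Developer"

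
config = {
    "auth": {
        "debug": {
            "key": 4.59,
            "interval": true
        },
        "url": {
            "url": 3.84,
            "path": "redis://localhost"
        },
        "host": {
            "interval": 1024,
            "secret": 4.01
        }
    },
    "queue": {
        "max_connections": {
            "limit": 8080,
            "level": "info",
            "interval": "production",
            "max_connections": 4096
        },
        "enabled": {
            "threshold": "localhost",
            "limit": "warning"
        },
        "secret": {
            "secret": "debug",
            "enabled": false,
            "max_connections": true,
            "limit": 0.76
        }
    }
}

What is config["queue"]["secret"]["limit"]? 0.76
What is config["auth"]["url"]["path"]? "redis://localhost"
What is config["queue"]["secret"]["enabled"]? False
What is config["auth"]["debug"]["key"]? 4.59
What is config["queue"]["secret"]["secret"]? "debug"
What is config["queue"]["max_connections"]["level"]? "info"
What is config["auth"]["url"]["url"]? 3.84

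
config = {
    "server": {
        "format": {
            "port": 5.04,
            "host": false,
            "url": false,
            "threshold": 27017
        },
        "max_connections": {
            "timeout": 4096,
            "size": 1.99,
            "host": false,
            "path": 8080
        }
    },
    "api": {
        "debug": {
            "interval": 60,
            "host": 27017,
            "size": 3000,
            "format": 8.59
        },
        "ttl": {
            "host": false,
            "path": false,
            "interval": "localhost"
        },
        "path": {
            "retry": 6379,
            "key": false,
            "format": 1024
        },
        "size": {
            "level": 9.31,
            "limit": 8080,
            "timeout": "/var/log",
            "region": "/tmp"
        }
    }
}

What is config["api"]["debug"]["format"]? 8.59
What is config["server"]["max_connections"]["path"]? 8080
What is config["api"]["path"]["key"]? False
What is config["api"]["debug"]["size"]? 3000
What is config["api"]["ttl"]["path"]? False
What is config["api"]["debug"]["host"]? 27017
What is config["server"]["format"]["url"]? False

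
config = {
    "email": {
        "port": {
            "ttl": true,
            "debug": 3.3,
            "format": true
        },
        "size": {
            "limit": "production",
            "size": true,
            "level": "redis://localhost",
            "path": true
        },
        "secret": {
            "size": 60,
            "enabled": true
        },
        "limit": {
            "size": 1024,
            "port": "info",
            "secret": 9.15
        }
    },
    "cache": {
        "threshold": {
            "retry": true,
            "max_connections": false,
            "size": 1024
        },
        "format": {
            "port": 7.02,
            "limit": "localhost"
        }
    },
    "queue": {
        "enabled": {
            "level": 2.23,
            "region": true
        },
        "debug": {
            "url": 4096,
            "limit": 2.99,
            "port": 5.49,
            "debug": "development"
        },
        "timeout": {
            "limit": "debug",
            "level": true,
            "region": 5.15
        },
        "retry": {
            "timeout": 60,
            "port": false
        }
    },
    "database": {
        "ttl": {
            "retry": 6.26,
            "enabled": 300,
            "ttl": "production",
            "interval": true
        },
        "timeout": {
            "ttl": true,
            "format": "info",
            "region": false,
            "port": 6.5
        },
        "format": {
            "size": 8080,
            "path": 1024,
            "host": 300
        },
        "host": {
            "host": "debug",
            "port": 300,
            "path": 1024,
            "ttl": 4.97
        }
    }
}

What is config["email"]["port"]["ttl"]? True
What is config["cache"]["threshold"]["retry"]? True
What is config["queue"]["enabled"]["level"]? 2.23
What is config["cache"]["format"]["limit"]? "localhost"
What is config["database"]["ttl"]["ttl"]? "production"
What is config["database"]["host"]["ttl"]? 4.97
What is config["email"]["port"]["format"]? True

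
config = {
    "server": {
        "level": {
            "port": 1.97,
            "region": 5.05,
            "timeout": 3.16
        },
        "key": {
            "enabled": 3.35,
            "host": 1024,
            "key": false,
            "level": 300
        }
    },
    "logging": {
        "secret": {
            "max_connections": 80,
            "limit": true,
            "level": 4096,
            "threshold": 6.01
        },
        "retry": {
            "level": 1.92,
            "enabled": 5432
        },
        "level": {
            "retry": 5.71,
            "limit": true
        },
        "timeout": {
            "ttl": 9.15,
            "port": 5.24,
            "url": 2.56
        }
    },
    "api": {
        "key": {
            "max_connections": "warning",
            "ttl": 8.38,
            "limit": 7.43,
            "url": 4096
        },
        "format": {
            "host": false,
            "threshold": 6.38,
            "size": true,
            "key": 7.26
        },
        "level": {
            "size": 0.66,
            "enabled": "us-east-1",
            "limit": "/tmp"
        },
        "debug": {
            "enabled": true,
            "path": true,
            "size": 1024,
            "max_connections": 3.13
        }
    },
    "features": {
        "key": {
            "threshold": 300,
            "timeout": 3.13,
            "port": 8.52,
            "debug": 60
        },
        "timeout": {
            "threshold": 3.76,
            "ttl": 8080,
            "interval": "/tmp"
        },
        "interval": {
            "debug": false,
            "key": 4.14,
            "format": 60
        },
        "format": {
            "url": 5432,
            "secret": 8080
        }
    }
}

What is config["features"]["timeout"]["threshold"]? 3.76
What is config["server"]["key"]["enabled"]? 3.35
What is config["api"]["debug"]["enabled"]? True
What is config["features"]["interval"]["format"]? 60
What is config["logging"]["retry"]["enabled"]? 5432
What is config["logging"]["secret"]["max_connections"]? 80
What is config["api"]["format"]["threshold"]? 6.38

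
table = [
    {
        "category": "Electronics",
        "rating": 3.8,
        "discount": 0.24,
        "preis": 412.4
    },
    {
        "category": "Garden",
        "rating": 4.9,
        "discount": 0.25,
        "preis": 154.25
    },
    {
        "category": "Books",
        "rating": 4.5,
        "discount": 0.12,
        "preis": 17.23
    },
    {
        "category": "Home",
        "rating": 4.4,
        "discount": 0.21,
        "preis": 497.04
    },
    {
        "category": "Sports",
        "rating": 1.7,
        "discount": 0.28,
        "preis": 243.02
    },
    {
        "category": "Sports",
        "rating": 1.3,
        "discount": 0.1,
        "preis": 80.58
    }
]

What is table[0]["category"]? "Electronics"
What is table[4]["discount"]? 0.28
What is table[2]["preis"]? 17.23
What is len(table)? 6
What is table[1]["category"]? "Garden"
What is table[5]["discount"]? 0.1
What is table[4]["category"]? "Sports"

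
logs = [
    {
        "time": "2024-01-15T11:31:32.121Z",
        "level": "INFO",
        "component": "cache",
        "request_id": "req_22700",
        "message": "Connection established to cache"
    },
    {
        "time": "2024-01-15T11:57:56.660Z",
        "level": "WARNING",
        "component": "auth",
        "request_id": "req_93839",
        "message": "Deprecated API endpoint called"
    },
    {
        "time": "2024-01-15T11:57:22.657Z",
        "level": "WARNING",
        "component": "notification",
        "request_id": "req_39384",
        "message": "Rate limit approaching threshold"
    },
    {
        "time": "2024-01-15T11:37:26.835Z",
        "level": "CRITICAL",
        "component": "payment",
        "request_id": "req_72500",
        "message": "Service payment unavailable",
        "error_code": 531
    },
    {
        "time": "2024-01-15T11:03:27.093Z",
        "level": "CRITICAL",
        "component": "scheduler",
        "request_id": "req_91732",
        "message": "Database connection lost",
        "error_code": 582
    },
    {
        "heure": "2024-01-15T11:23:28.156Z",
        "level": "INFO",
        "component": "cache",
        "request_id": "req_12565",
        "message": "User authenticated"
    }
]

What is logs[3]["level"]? "CRITICAL"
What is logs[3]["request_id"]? "req_72500"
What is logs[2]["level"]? "WARNING"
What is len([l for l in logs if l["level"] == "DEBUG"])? 0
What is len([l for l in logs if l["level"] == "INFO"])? 2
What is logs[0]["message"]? "Connection established to cache"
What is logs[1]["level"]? "WARNING"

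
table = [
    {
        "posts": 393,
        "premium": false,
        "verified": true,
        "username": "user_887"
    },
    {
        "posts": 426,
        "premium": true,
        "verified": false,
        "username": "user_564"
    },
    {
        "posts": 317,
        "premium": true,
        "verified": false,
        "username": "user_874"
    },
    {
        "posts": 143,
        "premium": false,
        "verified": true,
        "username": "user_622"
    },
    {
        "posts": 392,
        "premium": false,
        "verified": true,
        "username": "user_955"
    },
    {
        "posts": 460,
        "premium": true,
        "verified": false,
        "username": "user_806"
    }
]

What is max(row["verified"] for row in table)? True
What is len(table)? 6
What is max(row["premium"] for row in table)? True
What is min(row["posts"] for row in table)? 143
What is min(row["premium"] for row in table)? False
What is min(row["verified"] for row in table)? False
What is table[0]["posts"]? 393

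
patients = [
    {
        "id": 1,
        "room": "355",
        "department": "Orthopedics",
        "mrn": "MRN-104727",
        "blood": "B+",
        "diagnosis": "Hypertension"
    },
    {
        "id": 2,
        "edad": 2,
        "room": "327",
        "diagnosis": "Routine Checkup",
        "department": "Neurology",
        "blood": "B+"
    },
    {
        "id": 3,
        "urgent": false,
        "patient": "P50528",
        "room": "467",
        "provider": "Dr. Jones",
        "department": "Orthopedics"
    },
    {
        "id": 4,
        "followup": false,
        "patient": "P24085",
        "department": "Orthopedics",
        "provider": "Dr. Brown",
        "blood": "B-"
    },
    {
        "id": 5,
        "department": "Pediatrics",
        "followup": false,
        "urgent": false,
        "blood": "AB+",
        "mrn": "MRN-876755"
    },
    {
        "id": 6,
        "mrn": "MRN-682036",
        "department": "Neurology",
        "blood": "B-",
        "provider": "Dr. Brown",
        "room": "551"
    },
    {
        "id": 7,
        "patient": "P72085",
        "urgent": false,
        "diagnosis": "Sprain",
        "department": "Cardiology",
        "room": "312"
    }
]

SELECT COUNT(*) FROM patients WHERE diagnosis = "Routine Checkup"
1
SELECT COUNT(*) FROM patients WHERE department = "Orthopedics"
3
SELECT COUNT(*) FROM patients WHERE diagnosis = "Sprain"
1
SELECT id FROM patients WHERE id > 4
[5, 6, 7]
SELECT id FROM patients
[1, 2, 3, 4, 5, 6, 7]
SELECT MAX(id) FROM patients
7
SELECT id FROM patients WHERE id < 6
[1, 2, 3, 4, 5]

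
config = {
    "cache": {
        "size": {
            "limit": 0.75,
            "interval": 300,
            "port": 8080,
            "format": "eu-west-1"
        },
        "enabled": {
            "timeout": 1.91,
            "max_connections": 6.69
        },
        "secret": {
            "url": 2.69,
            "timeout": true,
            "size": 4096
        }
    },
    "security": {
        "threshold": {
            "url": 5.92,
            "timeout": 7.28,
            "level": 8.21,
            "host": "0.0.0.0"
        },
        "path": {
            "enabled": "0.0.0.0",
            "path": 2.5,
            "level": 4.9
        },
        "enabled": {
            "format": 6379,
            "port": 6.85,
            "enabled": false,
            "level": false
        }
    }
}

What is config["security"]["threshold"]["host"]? "0.0.0.0"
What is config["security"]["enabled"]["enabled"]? False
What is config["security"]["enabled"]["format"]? 6379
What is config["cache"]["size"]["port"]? 8080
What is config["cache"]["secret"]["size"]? 4096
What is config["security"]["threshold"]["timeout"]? 7.28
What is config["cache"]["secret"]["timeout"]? True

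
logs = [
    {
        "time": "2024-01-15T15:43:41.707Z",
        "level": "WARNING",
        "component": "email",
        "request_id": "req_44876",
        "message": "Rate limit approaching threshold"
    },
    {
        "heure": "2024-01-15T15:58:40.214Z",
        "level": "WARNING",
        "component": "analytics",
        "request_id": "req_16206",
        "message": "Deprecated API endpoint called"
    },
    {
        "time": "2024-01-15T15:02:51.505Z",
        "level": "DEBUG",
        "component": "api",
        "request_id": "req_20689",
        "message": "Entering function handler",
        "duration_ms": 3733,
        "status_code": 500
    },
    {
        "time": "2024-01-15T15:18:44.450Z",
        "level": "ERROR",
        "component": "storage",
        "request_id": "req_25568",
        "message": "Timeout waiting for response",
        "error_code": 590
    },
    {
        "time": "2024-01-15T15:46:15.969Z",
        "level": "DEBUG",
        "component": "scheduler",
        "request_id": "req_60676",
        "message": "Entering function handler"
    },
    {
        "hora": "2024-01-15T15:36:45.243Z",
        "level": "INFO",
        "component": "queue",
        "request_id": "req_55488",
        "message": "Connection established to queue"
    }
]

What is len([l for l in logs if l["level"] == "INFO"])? 1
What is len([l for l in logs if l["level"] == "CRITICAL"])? 0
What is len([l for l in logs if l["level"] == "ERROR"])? 1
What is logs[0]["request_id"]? "req_44876"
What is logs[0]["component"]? "email"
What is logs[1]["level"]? "WARNING"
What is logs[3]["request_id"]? "req_25568"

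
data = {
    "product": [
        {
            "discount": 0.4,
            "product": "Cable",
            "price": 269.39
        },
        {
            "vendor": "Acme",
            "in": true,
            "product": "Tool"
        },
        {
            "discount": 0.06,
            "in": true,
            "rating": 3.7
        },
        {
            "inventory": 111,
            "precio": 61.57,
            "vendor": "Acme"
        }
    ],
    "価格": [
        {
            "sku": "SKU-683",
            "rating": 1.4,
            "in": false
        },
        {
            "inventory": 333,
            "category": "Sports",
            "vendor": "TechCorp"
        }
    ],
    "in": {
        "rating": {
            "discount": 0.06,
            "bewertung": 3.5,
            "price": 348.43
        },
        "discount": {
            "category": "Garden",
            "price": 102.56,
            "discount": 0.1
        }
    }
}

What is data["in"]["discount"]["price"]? 102.56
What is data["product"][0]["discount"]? 0.4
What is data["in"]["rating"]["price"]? 348.43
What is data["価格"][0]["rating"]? 1.4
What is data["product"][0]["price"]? 269.39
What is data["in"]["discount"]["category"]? "Garden"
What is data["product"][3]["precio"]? 61.57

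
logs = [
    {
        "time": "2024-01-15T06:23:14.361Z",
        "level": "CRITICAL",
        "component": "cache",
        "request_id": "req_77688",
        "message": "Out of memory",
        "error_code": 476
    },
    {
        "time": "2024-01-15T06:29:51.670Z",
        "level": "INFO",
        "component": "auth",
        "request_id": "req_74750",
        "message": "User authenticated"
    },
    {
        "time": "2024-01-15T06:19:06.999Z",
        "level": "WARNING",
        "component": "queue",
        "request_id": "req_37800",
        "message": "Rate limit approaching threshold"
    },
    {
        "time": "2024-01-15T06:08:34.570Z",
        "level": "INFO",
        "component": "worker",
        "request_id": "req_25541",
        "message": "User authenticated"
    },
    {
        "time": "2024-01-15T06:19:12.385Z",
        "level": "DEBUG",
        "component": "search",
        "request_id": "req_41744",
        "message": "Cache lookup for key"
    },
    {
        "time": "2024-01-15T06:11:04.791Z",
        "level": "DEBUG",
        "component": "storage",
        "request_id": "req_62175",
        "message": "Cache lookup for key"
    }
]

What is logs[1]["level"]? "INFO"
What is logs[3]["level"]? "INFO"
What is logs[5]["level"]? "DEBUG"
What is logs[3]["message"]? "User authenticated"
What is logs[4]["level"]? "DEBUG"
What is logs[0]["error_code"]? 476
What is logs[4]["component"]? "search"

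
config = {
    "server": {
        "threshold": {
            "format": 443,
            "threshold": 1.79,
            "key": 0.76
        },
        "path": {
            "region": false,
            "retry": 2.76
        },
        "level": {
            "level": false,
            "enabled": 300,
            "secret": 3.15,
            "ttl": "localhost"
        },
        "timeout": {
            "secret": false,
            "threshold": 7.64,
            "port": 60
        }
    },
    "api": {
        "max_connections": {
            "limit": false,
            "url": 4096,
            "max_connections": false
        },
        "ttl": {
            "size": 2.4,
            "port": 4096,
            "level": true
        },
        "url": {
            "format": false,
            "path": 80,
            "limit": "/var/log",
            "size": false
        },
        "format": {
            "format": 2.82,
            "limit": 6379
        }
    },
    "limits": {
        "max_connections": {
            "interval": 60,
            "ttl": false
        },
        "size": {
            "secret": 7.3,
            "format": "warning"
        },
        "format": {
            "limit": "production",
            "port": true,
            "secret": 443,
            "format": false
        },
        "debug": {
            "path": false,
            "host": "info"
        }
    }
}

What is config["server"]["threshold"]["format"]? 443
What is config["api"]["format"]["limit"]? 6379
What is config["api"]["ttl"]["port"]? 4096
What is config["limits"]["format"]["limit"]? "production"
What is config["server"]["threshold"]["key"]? 0.76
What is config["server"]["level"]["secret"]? 3.15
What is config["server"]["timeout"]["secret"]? False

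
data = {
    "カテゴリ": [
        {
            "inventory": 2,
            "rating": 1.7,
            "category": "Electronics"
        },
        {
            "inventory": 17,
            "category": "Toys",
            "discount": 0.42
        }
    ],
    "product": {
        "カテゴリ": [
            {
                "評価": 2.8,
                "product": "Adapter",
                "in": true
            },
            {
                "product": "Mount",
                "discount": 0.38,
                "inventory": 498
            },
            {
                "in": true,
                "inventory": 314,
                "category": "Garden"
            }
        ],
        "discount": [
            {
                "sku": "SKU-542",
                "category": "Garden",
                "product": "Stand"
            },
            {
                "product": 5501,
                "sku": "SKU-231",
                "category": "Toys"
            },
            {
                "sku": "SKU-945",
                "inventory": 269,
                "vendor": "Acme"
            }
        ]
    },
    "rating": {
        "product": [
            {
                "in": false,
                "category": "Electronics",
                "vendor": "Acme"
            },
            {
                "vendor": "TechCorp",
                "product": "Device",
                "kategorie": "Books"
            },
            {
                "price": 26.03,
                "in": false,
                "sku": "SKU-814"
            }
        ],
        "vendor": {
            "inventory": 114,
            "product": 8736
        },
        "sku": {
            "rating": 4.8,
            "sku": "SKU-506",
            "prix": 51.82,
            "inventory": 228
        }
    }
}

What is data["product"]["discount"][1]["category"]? "Toys"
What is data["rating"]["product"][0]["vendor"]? "Acme"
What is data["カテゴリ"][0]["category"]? "Electronics"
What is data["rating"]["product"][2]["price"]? 26.03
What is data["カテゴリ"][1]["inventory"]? 17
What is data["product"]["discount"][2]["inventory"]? 269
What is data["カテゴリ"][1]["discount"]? 0.42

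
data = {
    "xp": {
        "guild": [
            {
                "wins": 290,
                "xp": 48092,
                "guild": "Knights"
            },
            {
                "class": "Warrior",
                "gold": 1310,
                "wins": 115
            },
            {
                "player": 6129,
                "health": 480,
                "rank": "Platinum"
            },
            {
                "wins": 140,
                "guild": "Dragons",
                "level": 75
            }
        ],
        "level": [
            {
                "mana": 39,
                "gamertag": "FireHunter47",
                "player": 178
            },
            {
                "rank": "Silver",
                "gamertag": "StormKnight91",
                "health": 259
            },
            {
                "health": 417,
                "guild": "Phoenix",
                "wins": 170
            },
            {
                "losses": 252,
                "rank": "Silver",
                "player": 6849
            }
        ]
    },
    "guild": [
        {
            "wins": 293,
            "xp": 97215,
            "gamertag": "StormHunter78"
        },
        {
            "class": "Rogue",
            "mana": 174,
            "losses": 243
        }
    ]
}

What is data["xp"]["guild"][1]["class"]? "Warrior"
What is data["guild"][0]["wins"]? 293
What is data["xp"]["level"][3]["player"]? 6849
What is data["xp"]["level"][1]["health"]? 259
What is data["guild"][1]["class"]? "Rogue"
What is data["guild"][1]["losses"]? 243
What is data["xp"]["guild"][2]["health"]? 480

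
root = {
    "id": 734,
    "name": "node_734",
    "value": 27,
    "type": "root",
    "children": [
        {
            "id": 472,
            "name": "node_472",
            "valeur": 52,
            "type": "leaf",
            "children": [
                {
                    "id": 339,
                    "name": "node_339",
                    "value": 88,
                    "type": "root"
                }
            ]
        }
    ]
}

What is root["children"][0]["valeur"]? 52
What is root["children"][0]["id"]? 472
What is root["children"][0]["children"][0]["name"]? "node_339"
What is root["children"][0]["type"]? "leaf"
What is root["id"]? 734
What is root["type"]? "root"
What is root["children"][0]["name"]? "node_472"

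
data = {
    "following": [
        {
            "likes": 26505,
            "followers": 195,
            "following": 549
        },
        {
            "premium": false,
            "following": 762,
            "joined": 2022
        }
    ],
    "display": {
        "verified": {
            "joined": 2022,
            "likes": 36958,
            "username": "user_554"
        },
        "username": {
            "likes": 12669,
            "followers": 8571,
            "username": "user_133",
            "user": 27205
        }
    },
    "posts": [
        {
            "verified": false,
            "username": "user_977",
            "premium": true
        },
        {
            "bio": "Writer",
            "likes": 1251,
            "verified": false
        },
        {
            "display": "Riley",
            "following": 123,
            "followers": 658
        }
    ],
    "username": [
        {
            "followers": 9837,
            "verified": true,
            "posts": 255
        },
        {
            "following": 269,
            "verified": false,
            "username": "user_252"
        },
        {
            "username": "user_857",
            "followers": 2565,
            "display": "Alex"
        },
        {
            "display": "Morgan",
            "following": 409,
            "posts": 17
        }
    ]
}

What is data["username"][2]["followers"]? 2565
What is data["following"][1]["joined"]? 2022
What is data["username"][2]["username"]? "user_857"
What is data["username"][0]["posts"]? 255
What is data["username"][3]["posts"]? 17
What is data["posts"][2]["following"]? 123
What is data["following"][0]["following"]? 549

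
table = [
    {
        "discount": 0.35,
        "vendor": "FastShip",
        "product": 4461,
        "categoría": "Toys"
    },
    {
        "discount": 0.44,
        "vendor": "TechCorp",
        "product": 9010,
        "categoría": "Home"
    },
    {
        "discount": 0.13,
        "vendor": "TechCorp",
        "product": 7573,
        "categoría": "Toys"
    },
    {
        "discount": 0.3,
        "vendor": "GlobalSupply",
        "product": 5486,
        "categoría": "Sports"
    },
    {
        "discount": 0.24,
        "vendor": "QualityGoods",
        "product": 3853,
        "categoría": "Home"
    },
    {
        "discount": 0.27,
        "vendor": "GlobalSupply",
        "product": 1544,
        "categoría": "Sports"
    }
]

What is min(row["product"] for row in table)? 1544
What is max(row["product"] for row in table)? 9010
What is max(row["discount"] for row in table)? 0.44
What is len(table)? 6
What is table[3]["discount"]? 0.3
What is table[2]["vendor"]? "TechCorp"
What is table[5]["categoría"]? "Sports"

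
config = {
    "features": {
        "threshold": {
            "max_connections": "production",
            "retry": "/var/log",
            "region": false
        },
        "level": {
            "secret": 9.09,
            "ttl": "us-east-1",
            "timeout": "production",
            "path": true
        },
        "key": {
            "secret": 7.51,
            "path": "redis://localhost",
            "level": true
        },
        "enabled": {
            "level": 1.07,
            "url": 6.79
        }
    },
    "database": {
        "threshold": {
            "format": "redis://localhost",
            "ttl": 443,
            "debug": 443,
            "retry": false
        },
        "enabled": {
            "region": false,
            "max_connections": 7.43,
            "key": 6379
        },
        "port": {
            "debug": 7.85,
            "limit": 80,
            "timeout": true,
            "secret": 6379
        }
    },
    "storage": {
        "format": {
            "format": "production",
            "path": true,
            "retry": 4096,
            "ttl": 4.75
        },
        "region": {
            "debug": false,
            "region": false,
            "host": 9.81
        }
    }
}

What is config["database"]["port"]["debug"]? 7.85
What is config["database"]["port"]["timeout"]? True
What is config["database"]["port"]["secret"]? 6379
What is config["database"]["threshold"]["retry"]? False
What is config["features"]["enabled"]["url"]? 6.79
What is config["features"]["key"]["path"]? "redis://localhost"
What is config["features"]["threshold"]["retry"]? "/var/log"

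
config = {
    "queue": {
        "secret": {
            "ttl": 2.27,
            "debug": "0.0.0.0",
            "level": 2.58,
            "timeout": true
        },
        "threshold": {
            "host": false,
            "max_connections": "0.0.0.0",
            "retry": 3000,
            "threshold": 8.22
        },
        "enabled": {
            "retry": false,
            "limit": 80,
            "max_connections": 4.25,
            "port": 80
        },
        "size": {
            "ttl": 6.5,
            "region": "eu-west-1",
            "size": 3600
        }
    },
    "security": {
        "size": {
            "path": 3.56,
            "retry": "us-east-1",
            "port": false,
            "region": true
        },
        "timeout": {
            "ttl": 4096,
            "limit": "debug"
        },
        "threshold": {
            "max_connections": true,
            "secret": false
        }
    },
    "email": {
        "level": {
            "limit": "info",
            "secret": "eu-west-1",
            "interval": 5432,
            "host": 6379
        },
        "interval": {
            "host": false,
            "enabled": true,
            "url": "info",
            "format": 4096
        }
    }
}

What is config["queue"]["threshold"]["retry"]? 3000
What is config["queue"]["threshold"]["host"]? False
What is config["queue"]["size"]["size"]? 3600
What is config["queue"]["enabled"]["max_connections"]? 4.25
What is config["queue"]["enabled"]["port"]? 80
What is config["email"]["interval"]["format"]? 4096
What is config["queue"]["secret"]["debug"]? "0.0.0.0"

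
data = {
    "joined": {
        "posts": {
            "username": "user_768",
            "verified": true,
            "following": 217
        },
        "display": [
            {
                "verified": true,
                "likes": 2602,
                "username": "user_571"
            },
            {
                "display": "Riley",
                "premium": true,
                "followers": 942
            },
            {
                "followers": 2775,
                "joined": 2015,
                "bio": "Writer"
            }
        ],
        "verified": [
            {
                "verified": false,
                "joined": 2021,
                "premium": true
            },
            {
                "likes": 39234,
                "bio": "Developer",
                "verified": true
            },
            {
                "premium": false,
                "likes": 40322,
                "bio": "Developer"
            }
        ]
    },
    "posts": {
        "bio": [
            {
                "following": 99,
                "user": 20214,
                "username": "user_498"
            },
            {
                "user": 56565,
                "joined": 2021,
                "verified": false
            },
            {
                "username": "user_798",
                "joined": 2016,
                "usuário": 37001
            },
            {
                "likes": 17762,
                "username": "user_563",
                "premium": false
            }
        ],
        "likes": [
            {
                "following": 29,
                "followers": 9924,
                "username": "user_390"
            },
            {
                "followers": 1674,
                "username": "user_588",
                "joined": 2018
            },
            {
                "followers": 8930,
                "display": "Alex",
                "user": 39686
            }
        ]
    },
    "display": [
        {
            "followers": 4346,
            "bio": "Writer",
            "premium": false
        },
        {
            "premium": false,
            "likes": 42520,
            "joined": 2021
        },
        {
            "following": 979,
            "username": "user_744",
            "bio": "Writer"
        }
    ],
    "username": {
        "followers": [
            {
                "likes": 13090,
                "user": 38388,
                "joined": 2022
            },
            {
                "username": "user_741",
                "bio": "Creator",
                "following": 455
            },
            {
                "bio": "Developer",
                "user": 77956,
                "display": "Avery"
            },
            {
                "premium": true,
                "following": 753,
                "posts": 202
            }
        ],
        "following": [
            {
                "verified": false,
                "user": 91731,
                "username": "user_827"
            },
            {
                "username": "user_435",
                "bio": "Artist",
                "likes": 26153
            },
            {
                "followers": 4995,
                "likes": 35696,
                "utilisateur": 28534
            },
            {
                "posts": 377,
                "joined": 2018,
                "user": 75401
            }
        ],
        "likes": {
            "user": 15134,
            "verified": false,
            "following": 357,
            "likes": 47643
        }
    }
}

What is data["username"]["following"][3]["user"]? 75401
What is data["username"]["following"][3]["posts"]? 377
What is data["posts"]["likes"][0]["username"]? "user_390"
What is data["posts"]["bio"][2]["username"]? "user_798"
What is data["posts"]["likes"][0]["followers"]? 9924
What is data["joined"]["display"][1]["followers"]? 942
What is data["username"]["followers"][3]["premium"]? True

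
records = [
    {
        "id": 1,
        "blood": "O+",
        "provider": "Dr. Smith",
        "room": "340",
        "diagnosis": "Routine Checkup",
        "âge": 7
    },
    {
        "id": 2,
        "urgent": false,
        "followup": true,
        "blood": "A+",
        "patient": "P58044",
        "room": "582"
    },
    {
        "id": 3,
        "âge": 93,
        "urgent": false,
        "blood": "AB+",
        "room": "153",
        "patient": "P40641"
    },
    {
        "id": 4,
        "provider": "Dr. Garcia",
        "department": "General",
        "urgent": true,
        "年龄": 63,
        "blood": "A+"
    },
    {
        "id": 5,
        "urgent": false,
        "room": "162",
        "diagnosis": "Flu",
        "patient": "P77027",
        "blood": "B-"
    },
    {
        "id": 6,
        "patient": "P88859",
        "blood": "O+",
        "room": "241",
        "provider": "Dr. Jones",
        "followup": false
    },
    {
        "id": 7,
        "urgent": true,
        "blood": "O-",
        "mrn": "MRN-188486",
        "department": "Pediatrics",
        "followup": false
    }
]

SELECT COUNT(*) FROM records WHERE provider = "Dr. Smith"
1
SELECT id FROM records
[1, 2, 3, 4, 5, 6, 7]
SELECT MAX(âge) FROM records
93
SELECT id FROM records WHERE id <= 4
[1, 2, 3, 4]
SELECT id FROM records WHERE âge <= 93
[1, 3]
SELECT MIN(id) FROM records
1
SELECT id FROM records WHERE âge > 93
[]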